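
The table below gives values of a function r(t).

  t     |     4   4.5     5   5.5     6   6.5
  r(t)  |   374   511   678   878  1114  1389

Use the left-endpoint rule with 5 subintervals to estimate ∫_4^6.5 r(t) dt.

Δt = 0.5.
Sum = 0.5·[374 + 511 + 678 + 878 + 1114] = 1777.5.

1777.5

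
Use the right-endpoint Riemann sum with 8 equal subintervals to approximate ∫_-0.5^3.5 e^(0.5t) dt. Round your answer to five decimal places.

11.24733

Δt = (3.5 − (-0.5))/8 = 0.5.
Right endpoints: 0, 0.5, 1, 1.5, 2, 2.5, 3, 3.5.
f(0) ≈ 1.00000, f(0.5) ≈ 1.28403, f(1) ≈ 1.64872, f(1.5) ≈ 2.11700, f(2) ≈ 2.71828, f(2.5) ≈ 3.49034, f(3) ≈ 4.48169, f(3.5) ≈ 5.75460.
Sum = Δt · [f(0) + f(0.5) + f(1) + ...].
Sum ≈ 11.24733.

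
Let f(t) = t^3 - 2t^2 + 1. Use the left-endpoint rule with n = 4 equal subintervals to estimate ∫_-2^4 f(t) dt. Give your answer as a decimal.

-15.75

Δt = (4 − (-2))/4 = 1.5.
Left endpoints: -2, -0.5, 1, 2.5.
f(-2) = -15, f(-0.5) = 0.375, f(1) = 0, f(2.5) = 4.125.
Sum = Δt · [f(-2) + f(-0.5) + f(1) + f(2.5)].
Sum = -15.75.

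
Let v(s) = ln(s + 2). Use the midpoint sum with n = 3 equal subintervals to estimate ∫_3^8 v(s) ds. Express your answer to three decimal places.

9.990

Δs = (8 − 3)/3 = 5/3.
Midpoints: 23/6, 5.5, 43/6.
v(23/6) ≈ 1.764, v(5.5) ≈ 2.015, v(43/6) ≈ 2.216.
Sum = Δs · [v(23/6) + v(5.5) + v(43/6)].
Sum ≈ 9.990.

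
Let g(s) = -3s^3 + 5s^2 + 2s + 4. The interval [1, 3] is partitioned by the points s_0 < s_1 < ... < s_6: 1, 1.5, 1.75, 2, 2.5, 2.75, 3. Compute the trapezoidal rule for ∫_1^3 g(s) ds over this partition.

Subinterval widths: 0.5, 0.25, 0.25, 0.5, 0.25, 0.25.
g(1) = 8, g(1.5) = 8.125, g(1.75) = 6.734375, g(2) = 4, g(2.5) = -6.625, g(2.75) = -15.078125, g(3) = -26.
On each subinterval the trapezoid contributes (Δs_i/2)·[g(s_{i-1}) + g(s_i)].
Sum = -1.2734375.

-1.2734375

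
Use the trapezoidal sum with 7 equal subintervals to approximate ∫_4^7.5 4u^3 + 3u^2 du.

Δu = (7.5 − 4)/7 = 0.5.
f(4) = 304, f(4.5) = 425.25, f(5) = 575, f(5.5) = 756.25, f(6) = 972, f(6.5) = 1225.25, f(7) = 1519, f(7.5) = 1856.25.
T_7 = (Δu/2)·[f(u_0) + 2f(u_1) + ... + 2f(u_{6}) + f(u_7)].
Sum = 3276.4375.

3276.4375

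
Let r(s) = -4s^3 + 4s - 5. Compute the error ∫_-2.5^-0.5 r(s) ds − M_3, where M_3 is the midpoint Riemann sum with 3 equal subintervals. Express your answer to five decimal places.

Exact integral: ∫_-2.5^-0.5 r(s) ds = 17.
M_3 ≈ 15.6666667.
Error ≈ 17 − 15.6666667 ≈ 1.33333.

1.33333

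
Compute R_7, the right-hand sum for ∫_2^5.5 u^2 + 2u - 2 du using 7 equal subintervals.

80.5

Δu = (5.5 − 2)/7 = 0.5.
Right endpoints: 2.5, 3, 3.5, 4, 4.5, 5, 5.5.
f(2.5) = 9.25, f(3) = 13, f(3.5) = 17.25, f(4) = 22, f(4.5) = 27.25, f(5) = 33, f(5.5) = 39.25.
Sum = Δu · [f(2.5) + f(3) + f(3.5) + ...].
Sum = 80.5.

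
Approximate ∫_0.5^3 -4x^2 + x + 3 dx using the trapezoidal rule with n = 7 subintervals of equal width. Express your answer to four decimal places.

Δx = (3 − 0.5)/7 = 5/14.
f(0.5) = 2.5, f(6/7) = 45/49, f(17/14) = -165/98, f(11/7) = -260/49, f(27/14) = -975/98, f(16/7) = -765/49, f(37/14) = -2185/98, f(3) = -30.
T_7 = (Δx/2)·[f(x_0) + 2f(x_1) + ... + 2f(x_{6}) + f(x_7)].
Sum ≈ -24.1709.

-24.1709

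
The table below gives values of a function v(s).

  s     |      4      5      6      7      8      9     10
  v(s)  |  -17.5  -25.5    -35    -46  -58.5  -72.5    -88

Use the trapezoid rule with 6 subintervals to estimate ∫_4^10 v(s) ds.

-290.25

Δs = 1.
T_6 = (1/2)·[(-17.5) + 2·(-25.5) + 2·(-35) + 2·(-46) + 2·(-58.5) + 2·(-72.5) + (-88)] = -290.25.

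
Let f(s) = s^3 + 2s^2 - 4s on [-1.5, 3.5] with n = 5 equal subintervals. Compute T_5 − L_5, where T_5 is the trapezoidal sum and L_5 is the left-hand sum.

T_5 = 51.25.
L_5 = 28.125.
T_5 − L_5 = 23.125.

23.125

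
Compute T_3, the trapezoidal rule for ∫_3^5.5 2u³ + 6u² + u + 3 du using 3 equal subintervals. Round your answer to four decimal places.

723.0208

Δu = (5.5 − 3)/3 = 5/6.
f(3) = 114, f(23/6) = 22427/108, f(14/3) = 9223/27, f(5.5) = 522.75.
T_3 = (Δu/2)·[f(u_0) + 2f(u_1) + 2f(u_2) + f(u_3)].
Sum ≈ 723.0208.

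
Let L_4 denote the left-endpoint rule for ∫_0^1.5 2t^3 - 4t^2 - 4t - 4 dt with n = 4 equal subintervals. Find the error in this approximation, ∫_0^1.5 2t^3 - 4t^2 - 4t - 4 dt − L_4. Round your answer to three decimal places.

-1.564

Exact integral: ∫_0^1.5 f(t) dt = -12.46875.
L_4 ≈ -10.90430.
Error ≈ -12.46875 − (-10.90430) ≈ -1.564.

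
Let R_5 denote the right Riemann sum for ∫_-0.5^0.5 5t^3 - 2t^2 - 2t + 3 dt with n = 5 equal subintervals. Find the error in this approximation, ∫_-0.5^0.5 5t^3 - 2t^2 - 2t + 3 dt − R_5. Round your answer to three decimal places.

0.088

Exact integral: ∫_-0.5^0.5 f(t) dt ≈ 2.83333.
R_5 = 2.745.
Error ≈ 2.83333 − 2.745 ≈ 0.088.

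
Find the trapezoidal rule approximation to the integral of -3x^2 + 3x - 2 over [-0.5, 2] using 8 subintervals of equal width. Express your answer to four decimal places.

Δx = (2 − (-0.5))/8 = 0.3125.
f(-0.5) = -4.25, f(-0.1875) = -2.66796875, f(0.125) = -1.671875, f(0.4375) = -1.26171875, f(0.75) = -1.4375, f(1.0625) = -2.19921875, f(1.375) = -3.546875, f(1.6875) = -5.48046875, f(2) = -8.
T_8 = (Δx/2)·[f(x_0) + 2f(x_1) + ... + 2f(x_{7}) + f(x_8)].
Sum ≈ -7.6221.

-7.6221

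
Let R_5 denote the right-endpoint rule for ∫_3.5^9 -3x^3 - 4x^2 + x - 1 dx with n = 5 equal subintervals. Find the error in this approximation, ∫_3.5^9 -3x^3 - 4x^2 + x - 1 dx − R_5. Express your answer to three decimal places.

Exact integral: ∫_3.5^9 f(x) dx ≈ -5694.16146.
R_5 = -7041.32.
Error ≈ -5694.16146 − (-7041.32) ≈ 1347.159.

1347.159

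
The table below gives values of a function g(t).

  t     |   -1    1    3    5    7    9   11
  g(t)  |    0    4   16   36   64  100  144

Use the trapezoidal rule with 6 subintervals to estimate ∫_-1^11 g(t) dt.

Δt = 2.
T_6 = (2/2)·[0 + 2·4 + 2·16 + 2·36 + 2·64 + 2·100 + 144] = 584.

584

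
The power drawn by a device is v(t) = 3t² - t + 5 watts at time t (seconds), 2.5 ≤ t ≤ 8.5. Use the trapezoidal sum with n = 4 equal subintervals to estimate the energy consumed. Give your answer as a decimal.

602.25

Δt = (8.5 − 2.5)/4 = 1.5.
v(2.5) = 21.25, v(4) = 49, v(5.5) = 90.25, v(7) = 145, v(8.5) = 213.25.
T_4 = (Δt/2)·[v(t_0) + 2v(t_1) + 2v(t_2) + 2v(t_3) + v(t_4)].
Sum = 602.25.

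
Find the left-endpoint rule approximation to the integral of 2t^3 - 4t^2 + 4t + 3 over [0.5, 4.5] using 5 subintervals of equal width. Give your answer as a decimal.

93.16

Δt = (4.5 − 0.5)/5 = 0.8.
Left endpoints: 0.5, 1.3, 2.1, 2.9, 3.7.
f(0.5) = 4.25, f(1.3) = 5.834, f(2.1) = 12.282, f(2.9) = 29.738, f(3.7) = 64.346.
Sum = Δt · [f(0.5) + f(1.3) + f(2.1) + f(2.9) + f(3.7)].
Sum = 93.16.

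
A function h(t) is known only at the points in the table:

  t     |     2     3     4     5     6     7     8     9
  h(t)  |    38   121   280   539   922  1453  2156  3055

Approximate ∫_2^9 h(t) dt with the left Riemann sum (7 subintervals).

Δt = 1.
Sum = 1·[38 + 121 + 280 + 539 + 922 + 1453 + 2156] = 5509.

5509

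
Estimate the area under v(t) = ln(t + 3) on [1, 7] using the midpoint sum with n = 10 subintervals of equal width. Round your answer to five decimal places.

Δt = (7 − 1)/10 = 0.6.
Midpoints: 1.3, 1.9, 2.5, 3.1, 3.7, 4.3, 4.9, 5.5, 6.1, 6.7.
v(1.3) ≈ 1.45862, v(1.9) ≈ 1.58924, v(2.5) ≈ 1.70475, v(3.1) ≈ 1.80829, v(3.7) ≈ 1.90211, v(4.3) ≈ 1.98787, v(4.9) ≈ 2.06686, v(5.5) ≈ 2.14007, v(6.1) ≈ 2.20827, v(6.7) ≈ 2.27213.
Sum = Δt · [v(1.3) + v(1.9) + v(2.5) + ...].
Sum ≈ 11.48292.

11.48292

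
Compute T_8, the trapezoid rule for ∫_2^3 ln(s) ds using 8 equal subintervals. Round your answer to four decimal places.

Δs = (3 − 2)/8 = 0.125.
f(2) ≈ 0.6931, f(2.125) ≈ 0.7538, f(2.25) ≈ 0.8109, f(2.375) ≈ 0.8650, f(2.5) ≈ 0.9163, f(2.625) ≈ 0.9651, f(2.75) ≈ 1.0116, f(2.875) ≈ 1.0561, f(3) ≈ 1.0986.
T_8 = (Δs/2)·[f(s_0) + 2f(s_1) + ... + 2f(s_{7}) + f(s_8)].
Sum ≈ 0.9093.

0.9093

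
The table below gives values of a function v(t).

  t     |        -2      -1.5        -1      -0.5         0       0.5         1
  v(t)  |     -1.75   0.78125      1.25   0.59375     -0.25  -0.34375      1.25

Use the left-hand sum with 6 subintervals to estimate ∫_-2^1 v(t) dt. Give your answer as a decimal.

Δt = 0.5.
Sum = 0.5·[(-1.75) + 0.78125 + 1.25 + 0.59375 + (-0.25) + (-0.34375)] = 0.140625.

0.140625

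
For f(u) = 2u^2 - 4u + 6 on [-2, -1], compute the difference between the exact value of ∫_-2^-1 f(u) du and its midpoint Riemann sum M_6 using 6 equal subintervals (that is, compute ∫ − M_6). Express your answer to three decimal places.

Exact integral: ∫_-2^-1 f(u) du ≈ 16.66667.
M_6 ≈ 16.66204.
Error ≈ 16.66667 − 16.66204 ≈ 0.005.

0.005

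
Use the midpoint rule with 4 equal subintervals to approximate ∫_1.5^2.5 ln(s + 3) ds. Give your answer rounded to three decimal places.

1.608

Δs = (2.5 − 1.5)/4 = 0.25.
Midpoints: 1.625, 1.875, 2.125, 2.375.
f(1.625) ≈ 1.531, f(1.875) ≈ 1.584, f(2.125) ≈ 1.634, f(2.375) ≈ 1.682.
Sum = Δs · [f(1.625) + f(1.875) + f(2.125) + f(2.375)].
Sum ≈ 1.608.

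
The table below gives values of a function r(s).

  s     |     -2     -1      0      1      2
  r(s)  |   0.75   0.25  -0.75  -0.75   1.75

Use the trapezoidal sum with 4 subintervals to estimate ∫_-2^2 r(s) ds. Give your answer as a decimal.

0

Δs = 1.
T_4 = (1/2)·[0.75 + 2·0.25 + 2·(-0.75) + 2·(-0.75) + 1.75] = 0.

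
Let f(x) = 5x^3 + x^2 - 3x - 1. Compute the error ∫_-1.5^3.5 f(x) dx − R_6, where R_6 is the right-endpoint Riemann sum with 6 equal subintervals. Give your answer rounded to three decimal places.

-103.530

Exact integral: ∫_-1.5^3.5 f(x) dx ≈ 176.66667.
R_6 ≈ 280.19676.
Error ≈ 176.66667 − 280.19676 ≈ -103.530.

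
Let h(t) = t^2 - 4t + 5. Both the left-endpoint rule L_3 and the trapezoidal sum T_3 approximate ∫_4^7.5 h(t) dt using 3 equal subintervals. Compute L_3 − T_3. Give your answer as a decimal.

L_3 ≈ 41.7731481.
T_3 ≈ 57.0856481.
L_3 − T_3 = -15.3125.

-15.3125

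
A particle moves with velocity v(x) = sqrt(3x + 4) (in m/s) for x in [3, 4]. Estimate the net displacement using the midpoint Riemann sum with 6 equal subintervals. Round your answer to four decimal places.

Δx = (4 − 3)/6 = 1/6.
Midpoints: 37/12, 3.25, 41/12, 43/12, 3.75, 47/12.
v(37/12) ≈ 3.6401, v(3.25) ≈ 3.7081, v(41/12) ≈ 3.7749, v(43/12) ≈ 3.8406, v(3.75) ≈ 3.9051, v(47/12) ≈ 3.9686.
Sum = Δx · [v(37/12) + v(3.25) + v(41/12) + ...].
Sum ≈ 3.8062.

3.8062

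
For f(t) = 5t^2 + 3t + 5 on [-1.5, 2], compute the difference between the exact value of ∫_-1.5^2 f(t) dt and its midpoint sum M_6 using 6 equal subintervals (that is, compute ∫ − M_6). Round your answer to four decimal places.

0.4962

Exact integral: ∫_-1.5^2 f(t) dt ≈ 39.083333.
M_6 ≈ 38.587095.
Error ≈ 39.083333 − 38.587095 ≈ 0.4962.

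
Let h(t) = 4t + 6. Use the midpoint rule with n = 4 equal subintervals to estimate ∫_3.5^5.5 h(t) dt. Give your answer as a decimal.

48

Δt = (5.5 − 3.5)/4 = 0.5.
Midpoints: 3.75, 4.25, 4.75, 5.25.
h(3.75) = 21, h(4.25) = 23, h(4.75) = 25, h(5.25) = 27.
Sum = Δt · [h(3.75) + h(4.25) + h(4.75) + h(5.25)].
Sum = 48.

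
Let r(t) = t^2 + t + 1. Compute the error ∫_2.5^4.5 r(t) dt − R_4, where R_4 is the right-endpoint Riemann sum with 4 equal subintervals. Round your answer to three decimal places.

-4.083

Exact integral: ∫_2.5^4.5 r(t) dt ≈ 34.16667.
R_4 = 38.25.
Error ≈ 34.16667 − 38.25 ≈ -4.083.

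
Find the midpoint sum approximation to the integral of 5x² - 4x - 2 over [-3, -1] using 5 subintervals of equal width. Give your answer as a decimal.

55.2

Δx = (-1 − (-3))/5 = 0.4.
Midpoints: -2.8, -2.4, -2, -1.6, -1.2.
f(-2.8) = 48.4, f(-2.4) = 36.4, f(-2) = 26, f(-1.6) = 17.2, f(-1.2) = 10.
Sum = Δx · [f(-2.8) + f(-2.4) + f(-2) + f(-1.6) + f(-1.2)].
Sum = 55.2.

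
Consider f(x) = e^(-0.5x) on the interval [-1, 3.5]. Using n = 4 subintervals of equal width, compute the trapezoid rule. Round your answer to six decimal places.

3.027268

Δx = (3.5 − (-1))/4 = 1.125.
f(-1) ≈ 1.648721, f(0.125) ≈ 0.939413, f(1.25) ≈ 0.535261, f(2.375) ≈ 0.304983, f(3.5) ≈ 0.173774.
T_4 = (Δx/2)·[f(x_0) + 2f(x_1) + 2f(x_2) + 2f(x_3) + f(x_4)].
Sum ≈ 3.027268.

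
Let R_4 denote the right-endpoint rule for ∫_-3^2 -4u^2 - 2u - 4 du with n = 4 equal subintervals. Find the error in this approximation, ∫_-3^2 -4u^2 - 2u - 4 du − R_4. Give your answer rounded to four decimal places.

Exact integral: ∫_-3^2 f(u) du ≈ -61.666667.
R_4 = -60.625.
Error ≈ -61.666667 − (-60.625) ≈ -1.0417.

-1.0417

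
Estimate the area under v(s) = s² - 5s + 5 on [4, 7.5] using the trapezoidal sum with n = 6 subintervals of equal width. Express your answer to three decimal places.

36.365

Δs = (7.5 − 4)/6 = 7/12.
v(4) = 1, v(55/12) = 445/144, v(31/6) = 211/36, v(5.75) = 9.3125, v(19/3) = 121/9, v(83/12) = 2629/144, v(7.5) = 23.75.
T_6 = (Δs/2)·[v(s_0) + 2v(s_1) + ... + 2v(s_{5}) + v(s_6)].
Sum ≈ 36.365.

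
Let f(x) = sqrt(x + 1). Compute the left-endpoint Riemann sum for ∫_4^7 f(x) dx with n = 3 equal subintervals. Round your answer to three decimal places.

7.331

Δx = (7 − 4)/3 = 1.
Left endpoints: 4, 5, 6.
f(4) ≈ 2.236, f(5) ≈ 2.449, f(6) ≈ 2.646.
Sum = Δx · [f(4) + f(5) + f(6)].
Sum ≈ 7.331.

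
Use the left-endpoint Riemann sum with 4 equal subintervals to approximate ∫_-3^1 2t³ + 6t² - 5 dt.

-8

Δt = (1 − (-3))/4 = 1.
Left endpoints: -3, -2, -1, 0.
f(-3) = -5, f(-2) = 3, f(-1) = -1, f(0) = -5.
Sum = Δt · [f(-3) + f(-2) + f(-1) + f(0)].
Sum = -8.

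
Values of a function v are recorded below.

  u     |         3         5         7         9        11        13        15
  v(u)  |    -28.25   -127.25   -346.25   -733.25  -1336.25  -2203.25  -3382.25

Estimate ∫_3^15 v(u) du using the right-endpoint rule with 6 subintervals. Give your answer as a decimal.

-16257

Δu = 2.
Sum = 2·[(-127.25) + (-346.25) + (-733.25) + (-1336.25) + (-2203.25) + (-3382.25)] = -16257.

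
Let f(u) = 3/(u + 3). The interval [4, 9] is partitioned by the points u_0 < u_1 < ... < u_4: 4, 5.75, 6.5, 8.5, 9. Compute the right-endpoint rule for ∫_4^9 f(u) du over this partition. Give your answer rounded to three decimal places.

1.484

Subinterval widths: 1.75, 0.75, 2, 0.5.
Right endpoints: 5.75, 6.5, 8.5, 9.
f(5.75) = 12/35, f(6.5) = 6/19, f(8.5) = 6/23, f(9) = 0.25.
Sum = Σ Δu_i · f(u_i).
Sum ≈ 1.484.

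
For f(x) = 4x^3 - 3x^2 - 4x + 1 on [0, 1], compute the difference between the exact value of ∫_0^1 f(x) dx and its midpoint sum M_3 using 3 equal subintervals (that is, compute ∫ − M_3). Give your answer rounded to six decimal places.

Exact integral: ∫_0^1 f(x) dx = -1.
M_3 ≈ -1.02777778.
Error ≈ -1 − (-1.02777778) ≈ 0.027778.

0.027778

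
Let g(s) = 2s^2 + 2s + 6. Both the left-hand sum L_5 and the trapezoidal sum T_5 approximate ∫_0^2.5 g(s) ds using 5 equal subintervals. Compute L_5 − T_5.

-4.375

L_5 = 27.5.
T_5 = 31.875.
L_5 − T_5 = -4.375.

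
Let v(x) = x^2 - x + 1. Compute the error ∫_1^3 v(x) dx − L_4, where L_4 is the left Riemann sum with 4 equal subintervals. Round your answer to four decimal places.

1.4167

Exact integral: ∫_1^3 v(x) dx ≈ 6.666667.
L_4 = 5.25.
Error ≈ 6.666667 − 5.25 ≈ 1.4167.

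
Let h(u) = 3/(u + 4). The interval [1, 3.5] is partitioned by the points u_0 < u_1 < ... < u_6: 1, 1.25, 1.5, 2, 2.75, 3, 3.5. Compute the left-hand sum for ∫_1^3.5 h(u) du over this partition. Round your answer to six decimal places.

Subinterval widths: 0.25, 0.25, 0.5, 0.75, 0.25, 0.5.
Left endpoints: 1, 1.25, 1.5, 2, 2.75, 3.
h(1) = 0.6, h(1.25) = 4/7, h(1.5) = 6/11, h(2) = 0.5, h(2.75) = 4/9, h(3) = 3/7.
Sum = Σ Δu_i · h(u_i).
Sum ≈ 1.265981.

1.265981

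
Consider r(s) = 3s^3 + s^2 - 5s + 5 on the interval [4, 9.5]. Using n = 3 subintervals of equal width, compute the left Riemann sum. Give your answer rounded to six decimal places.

Δs = (9.5 − 4)/3 = 11/6.
Left endpoints: 4, 35/6, 23/3.
r(4) = 193, r(35/6) = 43585/72, r(23/3) = 4132/3.
Sum = Δs · [r(4) + r(35/6) + r(23/3)].
Sum ≈ 3988.747685.

3988.747685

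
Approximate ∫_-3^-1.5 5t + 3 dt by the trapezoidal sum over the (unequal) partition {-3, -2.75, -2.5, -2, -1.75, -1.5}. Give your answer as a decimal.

-12.375

Subinterval widths: 0.25, 0.25, 0.5, 0.25, 0.25.
f(-3) = -12, f(-2.75) = -10.75, f(-2.5) = -9.5, f(-2) = -7, f(-1.75) = -5.75, f(-1.5) = -4.5.
On each subinterval the trapezoid contributes (Δt_i/2)·[f(t_{i-1}) + f(t_i)].
Sum = -12.375.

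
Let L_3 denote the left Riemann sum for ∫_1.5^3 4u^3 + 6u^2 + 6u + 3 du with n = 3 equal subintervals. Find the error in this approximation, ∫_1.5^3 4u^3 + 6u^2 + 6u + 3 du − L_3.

33.9375

Exact integral: ∫_1.5^3 f(u) du = 147.9375.
L_3 = 114.
Error = 147.9375 − 114 = 33.9375.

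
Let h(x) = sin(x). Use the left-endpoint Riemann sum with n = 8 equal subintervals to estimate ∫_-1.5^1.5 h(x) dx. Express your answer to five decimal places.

-0.37406

Δx = (1.5 − (-1.5))/8 = 0.375.
Left endpoints: -1.5, -1.125, -0.75, -0.375, 0, 0.375, 0.75, 1.125.
h(-1.5) ≈ -0.99749, h(-1.125) ≈ -0.90227, h(-0.75) ≈ -0.68164, h(-0.375) ≈ -0.36627, h(0) ≈ 0.00000, h(0.375) ≈ 0.36627, h(0.75) ≈ 0.68164, h(1.125) ≈ 0.90227.
Sum = Δx · [h(-1.5) + h(-1.125) + h(-0.75) + ...].
Sum ≈ -0.37406.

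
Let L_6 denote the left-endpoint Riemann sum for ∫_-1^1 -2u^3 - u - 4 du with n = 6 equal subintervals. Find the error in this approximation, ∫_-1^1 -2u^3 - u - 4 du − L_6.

-1

Exact integral: ∫_-1^1 f(u) du = -8.
L_6 = -7.
Error = -8 − (-7) = -1.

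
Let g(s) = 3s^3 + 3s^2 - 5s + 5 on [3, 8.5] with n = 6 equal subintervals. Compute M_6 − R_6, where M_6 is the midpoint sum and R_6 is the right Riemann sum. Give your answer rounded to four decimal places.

M_6 ≈ 4289.711155.
R_6 ≈ 5234.629774.
M_6 − R_6 ≈ -944.9186.

-944.9186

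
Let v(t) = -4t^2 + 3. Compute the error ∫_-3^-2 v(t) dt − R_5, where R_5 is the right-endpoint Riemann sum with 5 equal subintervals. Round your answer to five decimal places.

-1.97333

Exact integral: ∫_-3^-2 v(t) dt ≈ -22.3333333.
R_5 = -20.36.
Error ≈ -22.3333333 − (-20.36) ≈ -1.97333.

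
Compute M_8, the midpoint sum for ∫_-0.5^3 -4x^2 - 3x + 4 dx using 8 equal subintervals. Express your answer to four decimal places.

Δx = (3 − (-0.5))/8 = 0.4375.
Midpoints: -0.28125, 0.15625, 0.59375, 1.03125, 1.46875, 1.90625, 2.34375, 2.78125.
f(-0.28125) = 4.52734375, f(0.15625) = 3.43359375, f(0.59375) = 0.80859375, f(1.03125) = -3.34765625, f(1.46875) = -9.03515625, f(1.90625) = -16.25390625, f(2.34375) = -25.00390625, f(2.78125) = -35.28515625.
Sum = Δx · [f(-0.28125) + f(0.15625) + f(0.59375) + ...].
Sum ≈ -35.0684.

-35.0684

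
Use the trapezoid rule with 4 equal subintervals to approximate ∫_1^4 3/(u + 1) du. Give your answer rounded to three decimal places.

2.778

Δu = (4 − 1)/4 = 0.75.
f(1) = 1.5, f(1.75) = 12/11, f(2.5) = 6/7, f(3.25) = 12/17, f(4) = 0.6.
T_4 = (Δu/2)·[f(u_0) + 2f(u_1) + 2f(u_2) + 2f(u_3) + f(u_4)].
Sum ≈ 2.778.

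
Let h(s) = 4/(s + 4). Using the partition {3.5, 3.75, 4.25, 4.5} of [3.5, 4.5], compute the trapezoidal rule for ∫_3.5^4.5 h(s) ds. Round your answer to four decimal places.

0.5009

Subinterval widths: 0.25, 0.5, 0.25.
h(3.5) = 8/15, h(3.75) = 16/31, h(4.25) = 16/33, h(4.5) = 8/17.
On each subinterval the trapezoid contributes (Δs_i/2)·[h(s_{i-1}) + h(s_i)].
Sum ≈ 0.5009.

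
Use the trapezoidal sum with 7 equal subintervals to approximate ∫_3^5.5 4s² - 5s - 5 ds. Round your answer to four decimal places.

120.4209

Δs = (5.5 − 3)/7 = 5/14.
f(3) = 16, f(47/14) = 2283/98, f(26/7) = 1549/49, f(57/14) = 4013/98, f(31/7) = 2514/49, f(67/14) = 6143/98, f(36/7) = 3679/49, f(5.5) = 88.5.
T_7 = (Δs/2)·[f(s_0) + 2f(s_1) + ... + 2f(s_{6}) + f(s_7)].
Sum ≈ 120.4209.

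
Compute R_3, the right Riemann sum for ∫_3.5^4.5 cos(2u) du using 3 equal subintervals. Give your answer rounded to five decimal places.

-0.39537

Δu = (4.5 − 3.5)/3 = 1/3.
Right endpoints: 23/6, 25/6, 4.5.
f(23/6) ≈ 0.18622, f(25/6) ≈ -0.46120, f(4.5) ≈ -0.91113.
Sum = Δu · [f(23/6) + f(25/6) + f(4.5)].
Sum ≈ -0.39537.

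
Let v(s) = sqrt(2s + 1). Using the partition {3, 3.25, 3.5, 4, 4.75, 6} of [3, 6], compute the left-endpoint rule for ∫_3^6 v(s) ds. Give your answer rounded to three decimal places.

Subinterval widths: 0.25, 0.25, 0.5, 0.75, 1.25.
Left endpoints: 3, 3.25, 3.5, 4, 4.75.
v(3) ≈ 2.646, v(3.25) ≈ 2.739, v(3.5) ≈ 2.828, v(4) ≈ 3.000, v(4.75) ≈ 3.240.
Sum = Σ Δs_i · v(s_i).
Sum ≈ 9.061.

9.061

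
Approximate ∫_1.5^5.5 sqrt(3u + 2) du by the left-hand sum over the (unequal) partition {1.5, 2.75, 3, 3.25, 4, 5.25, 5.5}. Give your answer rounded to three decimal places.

Subinterval widths: 1.25, 0.25, 0.25, 0.75, 1.25, 0.25.
Left endpoints: 1.5, 2.75, 3, 3.25, 4, 5.25.
f(1.5) ≈ 2.550, f(2.75) ≈ 3.202, f(3) ≈ 3.317, f(3.25) ≈ 3.428, f(4) ≈ 3.742, f(5.25) ≈ 4.213.
Sum = Σ Δu_i · f(u_i).
Sum ≈ 13.118.

13.118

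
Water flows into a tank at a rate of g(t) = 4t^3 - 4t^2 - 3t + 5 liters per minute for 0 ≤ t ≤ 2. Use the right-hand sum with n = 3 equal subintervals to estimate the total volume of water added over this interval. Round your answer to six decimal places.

13.851852

Δt = (2 − 0)/3 = 2/3.
Right endpoints: 2/3, 4/3, 2.
g(2/3) = 65/27, g(4/3) = 91/27, g(2) = 15.
Sum = Δt · [g(2/3) + g(4/3) + g(2)].
Sum ≈ 13.851852.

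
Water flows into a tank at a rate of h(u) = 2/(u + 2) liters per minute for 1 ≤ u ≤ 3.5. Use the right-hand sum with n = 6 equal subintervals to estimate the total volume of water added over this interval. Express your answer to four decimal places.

Δu = (3.5 − 1)/6 = 5/12.
Right endpoints: 17/12, 11/6, 2.25, 8/3, 37/12, 3.5.
h(17/12) = 24/41, h(11/6) = 12/23, h(2.25) = 8/17, h(8/3) = 3/7, h(37/12) = 24/61, h(3.5) = 4/11.
Sum = Δu · [h(17/12) + h(11/6) + h(2.25) + ...].
Sum ≈ 1.1514.

1.1514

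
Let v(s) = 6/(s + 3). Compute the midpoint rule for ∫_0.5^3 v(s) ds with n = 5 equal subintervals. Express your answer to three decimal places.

Δs = (3 − 0.5)/5 = 0.5.
Midpoints: 0.75, 1.25, 1.75, 2.25, 2.75.
v(0.75) = 1.6, v(1.25) = 24/17, v(1.75) = 24/19, v(2.25) = 8/7, v(2.75) = 24/23.
Sum = Δs · [v(0.75) + v(1.25) + v(1.75) + v(2.25) + v(2.75)].
Sum ≈ 3.231.

3.231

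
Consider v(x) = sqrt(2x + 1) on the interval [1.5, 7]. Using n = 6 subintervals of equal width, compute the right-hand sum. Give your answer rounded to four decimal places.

17.5399

Δx = (7 − 1.5)/6 = 11/12.
Right endpoints: 29/12, 10/3, 4.25, 31/6, 73/12, 7.
v(29/12) ≈ 2.4152, v(10/3) ≈ 2.7689, v(4.25) ≈ 3.0822, v(31/6) ≈ 3.3665, v(73/12) ≈ 3.6286, v(7) ≈ 3.8730.
Sum = Δx · [v(29/12) + v(10/3) + v(4.25) + ...].
Sum ≈ 17.5399.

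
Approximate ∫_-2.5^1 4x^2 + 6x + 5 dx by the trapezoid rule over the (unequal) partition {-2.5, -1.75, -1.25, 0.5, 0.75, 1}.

Subinterval widths: 0.75, 0.5, 1.75, 0.25, 0.25.
f(-2.5) = 15, f(-1.75) = 6.75, f(-1.25) = 3.75, f(0.5) = 9, f(0.75) = 11.75, f(1) = 15.
On each subinterval the trapezoid contributes (Δx_i/2)·[f(x_{i-1}) + f(x_i)].
Sum = 27.875.

27.875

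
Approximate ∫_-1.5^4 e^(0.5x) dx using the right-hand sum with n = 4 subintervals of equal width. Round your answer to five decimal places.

19.12923

Δx = (4 − (-1.5))/4 = 1.375.
Right endpoints: -0.125, 1.25, 2.625, 4.
f(-0.125) ≈ 0.93941, f(1.25) ≈ 1.86825, f(2.625) ≈ 3.71545, f(4) ≈ 7.38906.
Sum = Δx · [f(-0.125) + f(1.25) + f(2.625) + f(4)].
Sum ≈ 19.12923.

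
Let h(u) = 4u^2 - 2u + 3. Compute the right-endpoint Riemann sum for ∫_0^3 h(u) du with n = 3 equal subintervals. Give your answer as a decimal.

Δu = (3 − 0)/3 = 1.
Right endpoints: 1, 2, 3.
h(1) = 5, h(2) = 15, h(3) = 33.
Sum = Δu · [h(1) + h(2) + h(3)].
Sum = 53.

53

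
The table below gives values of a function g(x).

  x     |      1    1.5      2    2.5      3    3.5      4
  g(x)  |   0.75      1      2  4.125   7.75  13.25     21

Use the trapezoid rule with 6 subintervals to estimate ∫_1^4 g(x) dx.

19.5

Δx = 0.5.
T_6 = (0.5/2)·[0.75 + 2·1 + 2·2 + 2·4.125 + 2·7.75 + 2·13.25 + 21] = 19.5.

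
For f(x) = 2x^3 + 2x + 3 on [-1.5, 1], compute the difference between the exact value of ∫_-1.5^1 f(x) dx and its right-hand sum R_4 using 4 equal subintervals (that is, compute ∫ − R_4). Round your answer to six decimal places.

Exact integral: ∫_-1.5^1 f(x) dx = 4.21875.
R_4 ≈ 8.27148438.
Error ≈ 4.21875 − 8.27148438 ≈ -4.052734.

-4.052734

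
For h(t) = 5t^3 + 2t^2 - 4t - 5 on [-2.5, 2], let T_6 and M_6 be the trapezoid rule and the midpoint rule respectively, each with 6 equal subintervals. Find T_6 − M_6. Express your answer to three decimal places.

T_6 = -31.81640625.
M_6 ≈ -30.70898.
T_6 − M_6 ≈ -1.107.

-1.107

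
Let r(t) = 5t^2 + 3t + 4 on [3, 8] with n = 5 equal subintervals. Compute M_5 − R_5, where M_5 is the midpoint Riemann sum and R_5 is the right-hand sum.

M_5 = 908.75.
R_5 = 1060.
M_5 − R_5 = -151.25.

-151.25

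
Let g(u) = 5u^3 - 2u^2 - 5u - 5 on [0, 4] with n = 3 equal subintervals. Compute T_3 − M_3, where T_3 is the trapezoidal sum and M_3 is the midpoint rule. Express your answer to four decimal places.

T_3 ≈ 250.518519.
M_3 ≈ 200.740741.
T_3 − M_3 ≈ 49.7778.

49.7778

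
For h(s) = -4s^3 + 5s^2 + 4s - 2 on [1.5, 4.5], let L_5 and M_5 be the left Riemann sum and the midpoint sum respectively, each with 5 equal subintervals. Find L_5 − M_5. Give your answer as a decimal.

66.33

L_5 = -159.63.
M_5 = -225.96.
L_5 − M_5 = 66.33.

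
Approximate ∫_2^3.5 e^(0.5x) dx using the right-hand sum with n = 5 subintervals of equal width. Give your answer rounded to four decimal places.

6.5395

Δx = (3.5 − 2)/5 = 0.3.
Right endpoints: 2.3, 2.6, 2.9, 3.2, 3.5.
f(2.3) ≈ 3.1582, f(2.6) ≈ 3.6693, f(2.9) ≈ 4.2631, f(3.2) ≈ 4.9530, f(3.5) ≈ 5.7546.
Sum = Δx · [f(2.3) + f(2.6) + f(2.9) + f(3.2) + f(3.5)].
Sum ≈ 6.5395.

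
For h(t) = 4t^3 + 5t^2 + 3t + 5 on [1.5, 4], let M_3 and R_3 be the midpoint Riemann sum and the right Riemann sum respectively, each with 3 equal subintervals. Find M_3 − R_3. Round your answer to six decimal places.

-149.305556

M_3 ≈ 379.60648148.
R_3 ≈ 528.91203704.
M_3 − R_3 ≈ -149.305556.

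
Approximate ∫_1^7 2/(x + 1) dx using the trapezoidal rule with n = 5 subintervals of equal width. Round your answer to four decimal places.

2.8270

Δx = (7 − 1)/5 = 1.2.
f(1) = 1, f(2.2) = 0.625, f(3.4) = 5/11, f(4.6) = 5/14, f(5.8) = 5/17, f(7) = 0.25.
T_5 = (Δx/2)·[f(x_0) + 2f(x_1) + ... + 2f(x_{4}) + f(x_5)].
Sum ≈ 2.8270.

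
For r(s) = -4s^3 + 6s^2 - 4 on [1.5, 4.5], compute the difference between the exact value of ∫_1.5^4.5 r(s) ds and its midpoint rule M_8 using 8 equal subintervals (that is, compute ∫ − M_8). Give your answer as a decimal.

Exact integral: ∫_1.5^4.5 r(s) ds = -241.5.
M_8 = -240.4453125.
Error = -241.5 − (-240.4453125) = -1.0546875.

-1.0546875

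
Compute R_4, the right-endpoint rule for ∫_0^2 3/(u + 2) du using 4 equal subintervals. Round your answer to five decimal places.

Δu = (2 − 0)/4 = 0.5.
Right endpoints: 0.5, 1, 1.5, 2.
f(0.5) = 1.2, f(1) = 1, f(1.5) = 6/7, f(2) = 0.75.
Sum = Δu · [f(0.5) + f(1) + f(1.5) + f(2)].
Sum ≈ 1.90357.

1.90357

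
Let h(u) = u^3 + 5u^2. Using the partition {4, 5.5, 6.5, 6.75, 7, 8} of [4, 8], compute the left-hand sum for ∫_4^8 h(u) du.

1376.93359375

Subinterval widths: 1.5, 1, 0.25, 0.25, 1.
Left endpoints: 4, 5.5, 6.5, 6.75, 7.
h(4) = 144, h(5.5) = 317.625, h(6.5) = 485.875, h(6.75) = 535.359375, h(7) = 588.
Sum = Σ Δu_i · h(u_i).
Sum = 1376.93359375.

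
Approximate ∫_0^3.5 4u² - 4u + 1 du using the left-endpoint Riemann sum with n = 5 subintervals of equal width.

Δu = (3.5 − 0)/5 = 0.7.
Left endpoints: 0, 0.7, 1.4, 2.1, 2.8.
f(0) = 1, f(0.7) = 0.16, f(1.4) = 3.24, f(2.1) = 10.24, f(2.8) = 21.16.
Sum = Δu · [f(0) + f(0.7) + f(1.4) + f(2.1) + f(2.8)].
Sum = 25.06.

25.06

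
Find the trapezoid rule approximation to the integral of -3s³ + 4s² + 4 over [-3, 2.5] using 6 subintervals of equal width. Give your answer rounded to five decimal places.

115.10055

Δs = (2.5 − (-3))/6 = 11/12.
f(-3) = 121, f(-25/12) = 27929/576, f(-7/6) = 341/24, f(-0.25) = 4.296875, f(2/3) = 44/9, f(19/12) = 407/192, f(2.5) = -17.875.
T_6 = (Δs/2)·[f(s_0) + 2f(s_1) + ... + 2f(s_{5}) + f(s_6)].
Sum ≈ 115.10055.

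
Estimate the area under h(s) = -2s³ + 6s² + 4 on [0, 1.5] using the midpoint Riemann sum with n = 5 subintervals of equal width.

Δs = (1.5 − 0)/5 = 0.3.
Midpoints: 0.15, 0.45, 0.75, 1.05, 1.35.
h(0.15) = 4.12825, h(0.45) = 5.03275, h(0.75) = 6.53125, h(1.05) = 8.29975, h(1.35) = 10.01425.
Sum = Δs · [h(0.15) + h(0.45) + h(0.75) + h(1.05) + h(1.35)].
Sum = 10.201875.

10.201875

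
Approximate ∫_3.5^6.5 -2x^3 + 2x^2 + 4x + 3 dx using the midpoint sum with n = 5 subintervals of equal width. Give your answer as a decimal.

Δx = (6.5 − 3.5)/5 = 0.6.
Midpoints: 3.8, 4.4, 5, 5.6, 6.2.
f(3.8) = -62.664, f(4.4) = -111.048, f(5) = -177, f(5.6) = -263.112, f(6.2) = -371.976.
Sum = Δx · [f(3.8) + f(4.4) + f(5) + f(5.6) + f(6.2)].
Sum = -591.48.

-591.48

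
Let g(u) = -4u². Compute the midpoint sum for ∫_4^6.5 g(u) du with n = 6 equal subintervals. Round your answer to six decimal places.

Δu = (6.5 − 4)/6 = 5/12.
Midpoints: 101/24, 4.625, 121/24, 131/24, 5.875, 151/24.
g(101/24) = -10201/144, g(4.625) = -85.5625, g(121/24) = -14641/144, g(131/24) = -17161/144, g(5.875) = -138.0625, g(151/24) = -22801/144.
Sum = Δu · [g(101/24) + g(4.625) + g(121/24) + ...].
Sum ≈ -280.688657.

-280.688657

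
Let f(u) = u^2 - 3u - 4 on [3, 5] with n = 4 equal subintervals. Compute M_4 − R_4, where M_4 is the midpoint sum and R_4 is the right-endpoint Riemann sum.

-2.625

M_4 = 0.625.
R_4 = 3.25.
M_4 − R_4 = -2.625.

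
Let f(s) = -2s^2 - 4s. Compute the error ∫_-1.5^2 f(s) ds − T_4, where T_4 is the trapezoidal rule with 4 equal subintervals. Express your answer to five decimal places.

Exact integral: ∫_-1.5^2 f(s) ds ≈ -11.0833333.
T_4 = -11.9765625.
Error ≈ -11.0833333 − (-11.9765625) ≈ 0.89323.

0.89323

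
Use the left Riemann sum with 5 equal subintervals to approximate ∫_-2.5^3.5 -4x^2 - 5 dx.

Δx = (3.5 − (-2.5))/5 = 1.2.
Left endpoints: -2.5, -1.3, -0.1, 1.1, 2.3.
f(-2.5) = -30, f(-1.3) = -11.76, f(-0.1) = -5.04, f(1.1) = -9.84, f(2.3) = -26.16.
Sum = Δx · [f(-2.5) + f(-1.3) + f(-0.1) + f(1.1) + f(2.3)].
Sum = -99.36.

-99.36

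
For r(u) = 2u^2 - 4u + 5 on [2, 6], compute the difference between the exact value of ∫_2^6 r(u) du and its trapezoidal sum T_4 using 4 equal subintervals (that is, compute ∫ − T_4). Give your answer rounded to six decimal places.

Exact integral: ∫_2^6 r(u) du ≈ 94.66666667.
T_4 = 96.
Error ≈ 94.66666667 − 96 ≈ -1.333333.

-1.333333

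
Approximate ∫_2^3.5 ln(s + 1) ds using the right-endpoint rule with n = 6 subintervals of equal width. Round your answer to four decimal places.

Δs = (3.5 − 2)/6 = 0.25.
Right endpoints: 2.25, 2.5, 2.75, 3, 3.25, 3.5.
f(2.25) ≈ 1.1787, f(2.5) ≈ 1.2528, f(2.75) ≈ 1.3218, f(3) ≈ 1.3863, f(3.25) ≈ 1.4469, f(3.5) ≈ 1.5041.
Sum = Δs · [f(2.25) + f(2.5) + f(2.75) + ...].
Sum ≈ 2.0226.

2.0226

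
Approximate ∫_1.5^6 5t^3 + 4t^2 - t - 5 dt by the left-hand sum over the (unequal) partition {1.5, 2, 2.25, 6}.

Subinterval widths: 0.5, 0.25, 3.75.
Left endpoints: 1.5, 2, 2.25.
f(1.5) = 19.375, f(2) = 49, f(2.25) = 69.953125.
Sum = Σ Δt_i · f(t_i).
Sum = 284.26171875.

284.26171875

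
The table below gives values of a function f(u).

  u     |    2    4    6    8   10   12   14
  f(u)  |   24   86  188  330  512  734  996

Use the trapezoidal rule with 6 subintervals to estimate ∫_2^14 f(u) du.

4720

Δu = 2.
T_6 = (2/2)·[24 + 2·86 + 2·188 + 2·330 + 2·512 + 2·734 + 996] = 4720.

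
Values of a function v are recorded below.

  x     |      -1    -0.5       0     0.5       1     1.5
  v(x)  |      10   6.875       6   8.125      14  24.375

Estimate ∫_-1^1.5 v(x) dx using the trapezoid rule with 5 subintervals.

Δx = 0.5.
T_5 = (0.5/2)·[10 + 2·6.875 + 2·6 + 2·8.125 + 2·14 + 24.375] = 26.09375.

26.09375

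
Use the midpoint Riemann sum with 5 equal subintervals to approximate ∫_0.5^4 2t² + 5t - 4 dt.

Δt = (4 − 0.5)/5 = 0.7.
Midpoints: 0.85, 1.55, 2.25, 2.95, 3.65.
f(0.85) = 1.695, f(1.55) = 8.555, f(2.25) = 17.375, f(2.95) = 28.155, f(3.65) = 40.895.
Sum = Δt · [f(0.85) + f(1.55) + f(2.25) + f(2.95) + f(3.65)].
Sum = 67.6725.

67.6725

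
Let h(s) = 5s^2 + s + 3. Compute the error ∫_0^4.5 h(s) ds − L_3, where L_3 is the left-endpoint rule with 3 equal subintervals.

Exact integral: ∫_0^4.5 h(s) ds = 175.5.
L_3 = 104.625.
Error = 175.5 − 104.625 = 70.875.

70.875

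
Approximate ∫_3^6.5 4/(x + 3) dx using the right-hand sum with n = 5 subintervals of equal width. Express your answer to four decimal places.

1.7549

Δx = (6.5 − 3)/5 = 0.7.
Right endpoints: 3.7, 4.4, 5.1, 5.8, 6.5.
f(3.7) = 40/67, f(4.4) = 20/37, f(5.1) = 40/81, f(5.8) = 5/11, f(6.5) = 8/19.
Sum = Δx · [f(3.7) + f(4.4) + f(5.1) + f(5.8) + f(6.5)].
Sum ≈ 1.7549.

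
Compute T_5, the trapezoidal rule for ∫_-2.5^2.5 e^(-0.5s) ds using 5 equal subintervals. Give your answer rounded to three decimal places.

Δs = (2.5 − (-2.5))/5 = 1.
f(-2.5) ≈ 3.490, f(-1.5) ≈ 2.117, f(-0.5) ≈ 1.284, f(0.5) ≈ 0.779, f(1.5) ≈ 0.472, f(2.5) ≈ 0.287.
T_5 = (Δs/2)·[f(s_0) + 2f(s_1) + ... + 2f(s_{4}) + f(s_5)].
Sum ≈ 6.541.

6.541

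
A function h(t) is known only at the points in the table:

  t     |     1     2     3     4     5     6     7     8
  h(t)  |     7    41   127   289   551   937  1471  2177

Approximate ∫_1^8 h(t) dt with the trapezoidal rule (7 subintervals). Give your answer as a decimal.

Δt = 1.
T_7 = (1/2)·[7 + 2·41 + 2·127 + 2·289 + 2·551 + 2·937 + 2·1471 + 2177] = 4508.

4508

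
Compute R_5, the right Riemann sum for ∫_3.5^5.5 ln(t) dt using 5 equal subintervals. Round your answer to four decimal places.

Δt = (5.5 − 3.5)/5 = 0.4.
Right endpoints: 3.9, 4.3, 4.7, 5.1, 5.5.
f(3.9) ≈ 1.3610, f(4.3) ≈ 1.4586, f(4.7) ≈ 1.5476, f(5.1) ≈ 1.6292, f(5.5) ≈ 1.7047.
Sum = Δt · [f(3.9) + f(4.3) + f(4.7) + f(5.1) + f(5.5)].
Sum ≈ 3.0805.

3.0805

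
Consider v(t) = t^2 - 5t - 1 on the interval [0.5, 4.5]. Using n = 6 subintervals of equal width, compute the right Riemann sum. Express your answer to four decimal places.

Δt = (4.5 − 0.5)/6 = 2/3.
Right endpoints: 7/6, 11/6, 2.5, 19/6, 23/6, 4.5.
v(7/6) = -197/36, v(11/6) = -245/36, v(2.5) = -7.25, v(19/6) = -245/36, v(23/6) = -197/36, v(4.5) = -3.25.
Sum = Δt · [v(7/6) + v(11/6) + v(2.5) + ...].
Sum ≈ -23.3704.

-23.3704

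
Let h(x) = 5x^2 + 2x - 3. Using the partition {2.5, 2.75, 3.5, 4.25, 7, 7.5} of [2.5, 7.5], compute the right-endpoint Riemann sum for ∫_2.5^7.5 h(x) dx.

Subinterval widths: 0.25, 0.75, 0.75, 2.75, 0.5.
Right endpoints: 2.75, 3.5, 4.25, 7, 7.5.
h(2.75) = 40.3125, h(3.5) = 65.25, h(4.25) = 95.8125, h(7) = 256, h(7.5) = 293.25.
Sum = Σ Δx_i · h(x_i).
Sum = 981.5.

981.5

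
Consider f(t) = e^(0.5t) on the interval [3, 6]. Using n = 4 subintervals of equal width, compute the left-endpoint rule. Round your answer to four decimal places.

25.7211

Δt = (6 − 3)/4 = 0.75.
Left endpoints: 3, 3.75, 4.5, 5.25.
f(3) ≈ 4.4817, f(3.75) ≈ 6.5208, f(4.5) ≈ 9.4877, f(5.25) ≈ 13.8046.
Sum = Δt · [f(3) + f(3.75) + f(4.5) + f(5.25)].
Sum ≈ 25.7211.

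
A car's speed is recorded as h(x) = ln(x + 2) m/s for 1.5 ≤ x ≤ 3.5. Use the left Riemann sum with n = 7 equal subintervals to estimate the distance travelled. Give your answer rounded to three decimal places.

Δx = (3.5 − 1.5)/7 = 2/7.
Left endpoints: 1.5, 25/14, 29/14, 33/14, 37/14, 41/14, 45/14.
h(1.5) ≈ 1.253, h(25/14) ≈ 1.331, h(29/14) ≈ 1.404, h(33/14) ≈ 1.472, h(37/14) ≈ 1.535, h(41/14) ≈ 1.595, h(45/14) ≈ 1.651.
Sum = Δx · [h(1.5) + h(25/14) + h(29/14) + ...].
Sum ≈ 2.926.

2.926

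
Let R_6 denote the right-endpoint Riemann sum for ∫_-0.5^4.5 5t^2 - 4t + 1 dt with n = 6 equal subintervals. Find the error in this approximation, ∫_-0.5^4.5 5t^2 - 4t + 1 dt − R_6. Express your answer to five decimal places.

-36.22685

Exact integral: ∫_-0.5^4.5 f(t) dt ≈ 117.0833333.
R_6 ≈ 153.3101852.
Error ≈ 117.0833333 − 153.3101852 ≈ -36.22685.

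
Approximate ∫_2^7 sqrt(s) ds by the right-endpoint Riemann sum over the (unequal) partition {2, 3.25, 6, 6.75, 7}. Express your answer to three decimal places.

Subinterval widths: 1.25, 2.75, 0.75, 0.25.
Right endpoints: 3.25, 6, 6.75, 7.
f(3.25) ≈ 1.803, f(6) ≈ 2.449, f(6.75) ≈ 2.598, f(7) ≈ 2.646.
Sum = Σ Δs_i · f(s_i).
Sum ≈ 11.600.

11.600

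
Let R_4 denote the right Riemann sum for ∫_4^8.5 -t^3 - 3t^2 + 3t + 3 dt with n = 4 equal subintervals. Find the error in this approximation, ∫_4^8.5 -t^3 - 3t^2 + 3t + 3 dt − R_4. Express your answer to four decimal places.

417.4189

Exact integral: ∫_4^8.5 f(t) dt = -1693.265625.
R_4 ≈ -2110.684570.
Error ≈ -1693.265625 − (-2110.684570) ≈ 417.4189.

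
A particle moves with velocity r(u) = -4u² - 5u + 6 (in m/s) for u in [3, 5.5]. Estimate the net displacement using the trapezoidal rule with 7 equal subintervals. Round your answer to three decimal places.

-224.171

Δu = (5.5 − 3)/7 = 5/14.
r(3) = -45, r(47/14) = -5475/98, r(26/7) = -3320/49, r(57/14) = -7905/98, r(31/7) = -4635/49, r(67/14) = -10735/98, r(36/7) = -6150/49, r(5.5) = -142.5.
T_7 = (Δu/2)·[r(u_0) + 2r(u_1) + ... + 2r(u_{6}) + r(u_7)].
Sum ≈ -224.171.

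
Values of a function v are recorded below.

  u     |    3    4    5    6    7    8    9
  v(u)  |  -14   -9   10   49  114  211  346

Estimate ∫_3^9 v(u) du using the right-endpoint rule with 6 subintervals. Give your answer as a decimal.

721

Δu = 1.
Sum = 1·[(-9) + 10 + 49 + 114 + 211 + 346] = 721.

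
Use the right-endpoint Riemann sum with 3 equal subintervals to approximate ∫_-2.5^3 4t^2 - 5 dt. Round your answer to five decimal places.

51.74074

Δt = (3 − (-2.5))/3 = 11/6.
Right endpoints: -2/3, 7/6, 3.
f(-2/3) = -29/9, f(7/6) = 4/9, f(3) = 31.
Sum = Δt · [f(-2/3) + f(7/6) + f(3)].
Sum ≈ 51.74074.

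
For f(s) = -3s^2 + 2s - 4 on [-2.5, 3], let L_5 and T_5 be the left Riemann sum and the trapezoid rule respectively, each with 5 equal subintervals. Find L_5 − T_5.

-1.5125

L_5 = -66.715.
T_5 = -65.2025.
L_5 − T_5 = -1.5125.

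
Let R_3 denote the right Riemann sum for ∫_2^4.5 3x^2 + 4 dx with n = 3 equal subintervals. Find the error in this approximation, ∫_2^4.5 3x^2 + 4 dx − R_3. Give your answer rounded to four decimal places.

-21.1806

Exact integral: ∫_2^4.5 f(x) dx = 93.125.
R_3 ≈ 114.305556.
Error ≈ 93.125 − 114.305556 ≈ -21.1806.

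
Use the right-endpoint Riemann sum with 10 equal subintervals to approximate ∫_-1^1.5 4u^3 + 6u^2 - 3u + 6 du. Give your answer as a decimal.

Δu = (1.5 − (-1))/10 = 0.25.
Right endpoints: -0.75, -0.5, -0.25, 0, 0.25, 0.5, 0.75, 1, 1.25, 1.5.
f(-0.75) = 9.9375, f(-0.5) = 8.5, f(-0.25) = 7.0625, f(0) = 6, f(0.25) = 5.6875, f(0.5) = 6.5, f(0.75) = 8.8125, f(1) = 13, f(1.25) = 19.4375, f(1.5) = 28.5.
Sum = Δu · [f(-0.75) + f(-0.5) + f(-0.25) + ...].
Sum = 28.359375.

28.359375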